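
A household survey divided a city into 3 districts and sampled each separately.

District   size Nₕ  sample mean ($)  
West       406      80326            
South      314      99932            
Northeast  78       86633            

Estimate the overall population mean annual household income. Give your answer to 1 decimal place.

x̄_st = (Σ Nₕx̄ₕ) / (Σ Nₕ) = (406·80326 + 314·99932 + 78·86633) / 798
= 70748378 / 798 = 88657.115... → 88657.1.

88657.1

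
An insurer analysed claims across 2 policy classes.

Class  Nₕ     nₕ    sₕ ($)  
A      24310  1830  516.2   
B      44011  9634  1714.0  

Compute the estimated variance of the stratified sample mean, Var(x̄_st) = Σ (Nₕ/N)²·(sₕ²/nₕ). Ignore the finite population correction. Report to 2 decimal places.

N = 68321. Term for each stratum: Wₕ²sₕ²/nₕ.
Var(x̄_st) = 18.43514 + 126.54035 = 144.97549 → 144.98.

144.98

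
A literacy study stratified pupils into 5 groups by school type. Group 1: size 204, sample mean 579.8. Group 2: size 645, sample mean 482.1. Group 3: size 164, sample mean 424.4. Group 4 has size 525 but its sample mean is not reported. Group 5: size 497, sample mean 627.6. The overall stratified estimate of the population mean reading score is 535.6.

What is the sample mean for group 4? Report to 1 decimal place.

Σ Nₕx̄ₕ = N·μ, so 525·x̄_4 = 2035·535.6 − (204·579.8 + 645·482.1 + 164·424.4 + 497·627.6).
= 1089946 − 810752.5 = 279193.5.
x̄_4 = 279193.5 / 525 = 531.797... → 531.8.

531.8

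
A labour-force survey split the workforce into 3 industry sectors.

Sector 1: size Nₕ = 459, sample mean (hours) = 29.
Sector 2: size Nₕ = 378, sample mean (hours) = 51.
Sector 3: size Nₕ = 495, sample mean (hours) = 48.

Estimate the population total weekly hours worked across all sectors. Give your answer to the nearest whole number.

56349

1: 459·29 = 13311
2: 378·51 = 19278
3: 495·48 = 23760
τ̂ = Σ Nₕx̄ₕ = 56349.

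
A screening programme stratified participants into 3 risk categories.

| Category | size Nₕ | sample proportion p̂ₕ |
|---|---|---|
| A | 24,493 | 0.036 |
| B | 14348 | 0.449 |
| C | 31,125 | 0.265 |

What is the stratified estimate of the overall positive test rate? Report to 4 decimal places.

0.2226

N = 24493 + 14348 + 31125 = 69966.
Overall proportion = Σ (Nₕ/N)·p̂ₕ.
Σ Nₕp̂ₕ = 881.748 + 6442.252 + 8248.125 = 15572.125.
15572.125 / 69966 = 0.222567... → 0.2226.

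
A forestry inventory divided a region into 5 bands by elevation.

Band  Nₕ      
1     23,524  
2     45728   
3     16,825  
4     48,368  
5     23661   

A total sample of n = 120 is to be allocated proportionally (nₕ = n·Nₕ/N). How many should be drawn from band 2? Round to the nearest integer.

Share of band 2 = 45728/158106 = 0.28922.
Allocate 120 × 0.28922 = 34.707... → 35.

35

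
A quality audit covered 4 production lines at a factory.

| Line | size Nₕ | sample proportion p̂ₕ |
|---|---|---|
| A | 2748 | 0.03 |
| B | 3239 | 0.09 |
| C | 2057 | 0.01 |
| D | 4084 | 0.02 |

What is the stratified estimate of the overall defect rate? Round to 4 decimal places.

0.0393

N = 2748 + 3239 + 2057 + 4084 = 12128.
Overall proportion = Σ (Nₕ/N)·p̂ₕ.
Σ Nₕp̂ₕ = 82.44 + 291.51 + 20.57 + 81.68 = 476.2.
476.2 / 12128 = 0.039265... → 0.0393.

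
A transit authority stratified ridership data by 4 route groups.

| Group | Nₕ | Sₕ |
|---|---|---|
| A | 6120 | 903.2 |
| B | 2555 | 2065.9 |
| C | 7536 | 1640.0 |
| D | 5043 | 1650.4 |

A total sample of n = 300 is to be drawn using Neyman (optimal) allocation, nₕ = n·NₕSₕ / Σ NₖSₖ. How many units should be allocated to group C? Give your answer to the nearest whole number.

118

A: NₕSₕ = 6120·903.2 = 5527584
B: NₕSₕ = 2555·2065.9 = 5278374.5
C: NₕSₕ = 7536·1640.0 = 12359040
D: NₕSₕ = 5043·1650.4 = 8322967.2
Σ NₕSₕ = 31487965.7.
n_C = 300·12359040/31487965.7 = 117.750... → 118.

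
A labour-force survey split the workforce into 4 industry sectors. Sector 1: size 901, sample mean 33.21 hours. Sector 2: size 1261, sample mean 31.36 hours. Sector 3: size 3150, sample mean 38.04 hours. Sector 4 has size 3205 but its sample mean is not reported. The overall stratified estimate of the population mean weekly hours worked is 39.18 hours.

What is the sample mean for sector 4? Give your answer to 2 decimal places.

45.06

N = 901 + 1261 + 3150 + 3205 = 8517.
Overall total = μ·N = 39.18·8517 = 333696.06.
Subtract the known strata: 901·33.21 + 1261·31.36 + 3150·38.04 = 189293.17.
Remaining total for sector 4: 333696.06 − 189293.17 = 144402.89.
Divide by its size: 144402.89 / 3205 = 45.0555... → 45.06.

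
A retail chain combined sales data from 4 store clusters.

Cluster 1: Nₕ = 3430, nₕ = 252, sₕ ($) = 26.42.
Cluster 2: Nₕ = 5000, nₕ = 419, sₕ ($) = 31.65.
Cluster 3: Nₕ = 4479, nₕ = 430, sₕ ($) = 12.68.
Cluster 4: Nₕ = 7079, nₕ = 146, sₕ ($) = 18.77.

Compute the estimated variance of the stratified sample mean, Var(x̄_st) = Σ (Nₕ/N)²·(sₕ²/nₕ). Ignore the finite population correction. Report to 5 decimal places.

0.55262

N = 19988. Term for each stratum: Wₕ²sₕ²/nₕ.
Var(x̄_st) = 0.08156703 + 0.14960108 + 0.01877559 + 0.30267798 = 0.55262168 → 0.55262.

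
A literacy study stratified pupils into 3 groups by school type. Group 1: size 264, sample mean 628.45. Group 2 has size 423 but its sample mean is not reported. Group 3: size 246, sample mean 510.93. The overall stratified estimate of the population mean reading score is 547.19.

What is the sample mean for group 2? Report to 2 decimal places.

Σ Nₕx̄ₕ = N·μ, so 423·x̄_2 = 933·547.19 − (264·628.45 + 246·510.93).
= 510528.27 − 291599.58 = 218928.69.
x̄_2 = 218928.69 / 423 = 517.5619... → 517.56.

517.56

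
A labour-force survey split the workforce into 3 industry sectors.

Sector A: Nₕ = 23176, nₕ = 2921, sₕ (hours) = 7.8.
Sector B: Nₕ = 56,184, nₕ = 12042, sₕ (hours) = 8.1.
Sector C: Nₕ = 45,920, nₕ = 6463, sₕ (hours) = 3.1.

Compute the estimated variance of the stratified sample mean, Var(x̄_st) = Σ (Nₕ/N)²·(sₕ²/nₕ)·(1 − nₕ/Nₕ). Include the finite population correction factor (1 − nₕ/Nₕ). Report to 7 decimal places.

0.0016556

N = 125280; Wₕ = Nₕ/N.
sector A: (23176/125280)²·7.8²/2921·(1 − 2921/23176) = 0.0006229668
sector B: (56184/125280)²·8.1²/12042·(1 − 12042/56184) = 0.0008609394
sector C: (45920/125280)²·3.1²/6463·(1 − 6463/45920) = 0.0001716531
Sum = 0.0016555593 → 0.0016556.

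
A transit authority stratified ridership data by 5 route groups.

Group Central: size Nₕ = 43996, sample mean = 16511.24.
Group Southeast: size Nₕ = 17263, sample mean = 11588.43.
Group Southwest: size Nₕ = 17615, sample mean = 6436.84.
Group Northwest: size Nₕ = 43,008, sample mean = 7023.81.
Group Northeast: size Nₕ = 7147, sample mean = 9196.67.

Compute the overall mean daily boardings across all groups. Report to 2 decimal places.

10909.74

x̄_st = (Σ Nₕx̄ₕ) / (Σ Nₕ) = (43996·16511.24 + 17263·11588.43 + 17615·6436.84 + 43008·7023.81 + 7147·9196.67) / 129029
= 1407673139.7 / 129029 = 10909.7423... → 10909.74.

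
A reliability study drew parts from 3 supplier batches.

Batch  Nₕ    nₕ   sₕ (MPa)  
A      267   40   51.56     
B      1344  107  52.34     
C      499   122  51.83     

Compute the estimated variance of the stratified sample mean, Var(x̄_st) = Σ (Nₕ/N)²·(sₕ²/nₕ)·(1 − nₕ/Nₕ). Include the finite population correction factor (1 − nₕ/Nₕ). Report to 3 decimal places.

11.396

N = 2110; Wₕ = Nₕ/N.
batch A: (267/2110)²·51.56²/40·(1 − 40/267) = 0.904770
batch B: (1344/2110)²·52.34²/107·(1 − 107/1344) = 9.560657
batch C: (499/2110)²·51.83²/122·(1 − 122/499) = 0.930421
Sum = 11.395847 → 11.396.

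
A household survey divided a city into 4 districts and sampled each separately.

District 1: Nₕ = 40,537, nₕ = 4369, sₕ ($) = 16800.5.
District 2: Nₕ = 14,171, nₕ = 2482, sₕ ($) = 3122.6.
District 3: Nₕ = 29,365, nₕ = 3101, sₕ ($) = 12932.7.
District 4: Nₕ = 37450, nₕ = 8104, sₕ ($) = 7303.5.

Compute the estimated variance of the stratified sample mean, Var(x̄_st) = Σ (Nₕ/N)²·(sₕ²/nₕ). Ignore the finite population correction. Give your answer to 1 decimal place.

N = 121523. Term for each stratum: Wₕ²sₕ²/nₕ.
Var(x̄_st) = 7188.6711 + 53.4214 + 3149.3410 + 625.0997 = 11016.5332 → 11016.5.

11016.5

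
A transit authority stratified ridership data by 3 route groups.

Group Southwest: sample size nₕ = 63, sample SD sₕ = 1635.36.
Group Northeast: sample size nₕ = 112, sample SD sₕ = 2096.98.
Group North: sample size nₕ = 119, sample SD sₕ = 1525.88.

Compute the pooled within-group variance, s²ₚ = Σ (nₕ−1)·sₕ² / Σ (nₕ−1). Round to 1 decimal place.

3191259.7

Southwest: (63−1)·1635.36² = 62·2674402.3296 = 165812944.4352
Northeast: (112−1)·2096.98² = 111·4397325.1204 = 488103088.3644
North: (119−1)·1525.88² = 118·2328309.7744 = 274740553.3792
Numerator = 928656586.1788; denominator = Σ(nₕ−1) = 291.
s²ₚ = 928656586.1788/291 = 3191259.746... → 3191259.7.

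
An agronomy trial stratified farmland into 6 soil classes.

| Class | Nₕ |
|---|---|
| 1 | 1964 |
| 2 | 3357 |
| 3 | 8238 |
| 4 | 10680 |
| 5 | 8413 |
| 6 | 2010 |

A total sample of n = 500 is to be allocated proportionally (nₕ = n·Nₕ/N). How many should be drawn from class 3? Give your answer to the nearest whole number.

119

N = 1964 + 3357 + 8238 + 10680 + 8413 + 2010 = 34662.
n_3 = 500·8238/34662 = 118.833... → 119.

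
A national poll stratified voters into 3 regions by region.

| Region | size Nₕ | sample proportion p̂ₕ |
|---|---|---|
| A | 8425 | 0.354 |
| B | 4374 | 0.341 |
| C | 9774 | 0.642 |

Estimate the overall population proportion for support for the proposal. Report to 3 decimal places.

0.476

N = 8425 + 4374 + 9774 = 22573.
Overall proportion = Σ (Nₕ/N)·p̂ₕ.
Σ Nₕp̂ₕ = 2982.45 + 1491.534 + 6274.908 = 10748.892.
10748.892 / 22573 = 0.47618... → 0.476.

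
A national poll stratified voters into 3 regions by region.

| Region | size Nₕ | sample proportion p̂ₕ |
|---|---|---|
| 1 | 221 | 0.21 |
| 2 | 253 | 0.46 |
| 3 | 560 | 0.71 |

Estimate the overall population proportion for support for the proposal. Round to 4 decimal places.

0.5420

N = 221 + 253 + 560 = 1034.
Overall proportion = Σ (Nₕ/N)·p̂ₕ.
Σ Nₕp̂ₕ = 46.41 + 116.38 + 397.6 = 560.39.
560.39 / 1034 = 0.541963... → 0.5420.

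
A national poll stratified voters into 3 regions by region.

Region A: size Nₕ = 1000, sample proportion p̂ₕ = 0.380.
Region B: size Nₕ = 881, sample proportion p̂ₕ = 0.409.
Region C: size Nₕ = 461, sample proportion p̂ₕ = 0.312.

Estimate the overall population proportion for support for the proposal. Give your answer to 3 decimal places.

Wₕ = Nₕ/N with N = 2342: 0.4270, 0.3762, 0.1968.
p̂_st = 0.4270·0.380 + 0.3762·0.409 + 0.1968·0.312 ≈ 0.37752... → 0.378.

0.378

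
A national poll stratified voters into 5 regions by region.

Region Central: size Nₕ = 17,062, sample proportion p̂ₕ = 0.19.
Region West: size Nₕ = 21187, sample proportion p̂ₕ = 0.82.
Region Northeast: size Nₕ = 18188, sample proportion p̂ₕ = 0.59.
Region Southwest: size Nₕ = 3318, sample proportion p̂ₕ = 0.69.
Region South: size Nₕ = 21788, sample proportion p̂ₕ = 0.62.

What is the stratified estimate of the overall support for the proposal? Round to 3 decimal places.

Wₕ = Nₕ/N with N = 81543: 0.2092, 0.2598, 0.2230, 0.0407, 0.2672.
p̂_st = 0.2092·0.19 + 0.2598·0.82 + 0.2230·0.59 + 0.0407·0.69 + 0.2672·0.62 ≈ 0.57815... → 0.578.

0.578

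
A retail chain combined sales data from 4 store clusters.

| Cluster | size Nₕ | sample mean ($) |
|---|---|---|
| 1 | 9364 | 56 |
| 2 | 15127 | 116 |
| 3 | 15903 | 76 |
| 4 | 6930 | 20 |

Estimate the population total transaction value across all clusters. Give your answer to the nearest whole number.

3626344

Estimate total by summing Nₕ·x̄ₕ over strata.
9364·56 + 15127·116 + 15903·76 + 6930·20 = 524384 + 1754732 + 1208628 + 138600 = 3626344.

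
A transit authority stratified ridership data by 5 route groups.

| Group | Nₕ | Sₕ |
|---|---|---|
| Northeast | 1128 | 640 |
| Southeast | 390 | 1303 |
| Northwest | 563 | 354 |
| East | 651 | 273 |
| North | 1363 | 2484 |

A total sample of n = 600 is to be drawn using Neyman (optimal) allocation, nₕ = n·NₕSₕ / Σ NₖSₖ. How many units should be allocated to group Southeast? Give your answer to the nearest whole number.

61

Σ NₕSₕ = 1128·640 + 390·1303 + 563·354 + 651·273 + 1363·2484 = 4992807.
Share for Southeast: 508170/4992807 = 0.10178.
n_Southeast = 600 × 0.10178 = 61.068... → 61.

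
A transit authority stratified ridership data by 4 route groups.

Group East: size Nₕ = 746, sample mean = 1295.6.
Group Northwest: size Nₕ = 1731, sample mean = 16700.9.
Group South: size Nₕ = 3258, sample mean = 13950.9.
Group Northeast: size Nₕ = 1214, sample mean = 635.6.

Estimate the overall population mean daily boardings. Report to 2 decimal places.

10951.13

x̄_st = (Σ Nₕx̄ₕ) / (Σ Nₕ) = (746·1295.6 + 1731·16700.9 + 3258·13950.9 + 1214·635.6) / 6949
= 76099426.1 / 6949 = 10951.1334... → 10951.13.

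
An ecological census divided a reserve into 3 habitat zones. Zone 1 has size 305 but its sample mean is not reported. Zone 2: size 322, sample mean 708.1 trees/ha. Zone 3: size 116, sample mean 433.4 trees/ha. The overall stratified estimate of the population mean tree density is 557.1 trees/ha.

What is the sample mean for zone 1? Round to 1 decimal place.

444.7

N = 305 + 322 + 116 = 743.
Overall total = μ·N = 557.1·743 = 413925.3.
Subtract the known strata: 322·708.1 + 116·433.4 = 278282.6.
Remaining total for zone 1: 413925.3 − 278282.6 = 135642.7.
Divide by its size: 135642.7 / 305 = 444.730... → 444.7.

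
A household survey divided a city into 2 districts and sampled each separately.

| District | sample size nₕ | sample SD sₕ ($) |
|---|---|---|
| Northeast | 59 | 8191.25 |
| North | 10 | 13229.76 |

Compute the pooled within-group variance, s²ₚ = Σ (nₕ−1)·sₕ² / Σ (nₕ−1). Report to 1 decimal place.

Northeast: (59−1)·8191.25² = 58·67096576.5625 = 3891601440.625
North: (10−1)·13229.76² = 9·175026549.6576 = 1575238946.9184
Numerator = 5466840387.5434; denominator = Σ(nₕ−1) = 67.
s²ₚ = 5466840387.5434/67 = 81594632.650... → 81594632.6.

81594632.6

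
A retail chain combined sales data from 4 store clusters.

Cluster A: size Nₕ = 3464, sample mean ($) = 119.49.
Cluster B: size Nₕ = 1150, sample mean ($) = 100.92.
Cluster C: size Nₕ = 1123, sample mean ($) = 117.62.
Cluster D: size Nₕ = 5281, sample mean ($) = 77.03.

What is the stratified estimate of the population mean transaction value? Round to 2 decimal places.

N = 11018; weights Wₕ = Nₕ/N = (0.3144, 0.1044, 0.1019, 0.4793).
x̄_st = Σ Wₕ·x̄ₕ = 0.3144·119.49 + 0.1044·100.92 + 0.1019·117.62 + 0.4793·77.03 ≈ 97.0098...
→ 97.01.

97.01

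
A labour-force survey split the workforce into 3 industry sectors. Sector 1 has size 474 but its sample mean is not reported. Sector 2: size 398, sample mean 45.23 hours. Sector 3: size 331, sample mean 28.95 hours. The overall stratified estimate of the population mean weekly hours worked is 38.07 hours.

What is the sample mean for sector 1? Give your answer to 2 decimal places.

38.43

N = 474 + 398 + 331 = 1203.
Overall total = μ·N = 38.07·1203 = 45798.21.
Subtract the known strata: 398·45.23 + 331·28.95 = 27583.99.
Remaining total for sector 1: 45798.21 − 27583.99 = 18214.22.
Divide by its size: 18214.22 / 474 = 38.4266... → 38.43.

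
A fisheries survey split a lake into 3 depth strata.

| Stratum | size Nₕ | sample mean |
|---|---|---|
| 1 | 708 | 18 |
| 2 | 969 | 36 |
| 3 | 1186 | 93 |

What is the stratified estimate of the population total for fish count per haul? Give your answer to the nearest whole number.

157926

1: 708·18 = 12744
2: 969·36 = 34884
3: 1186·93 = 110298
τ̂ = Σ Nₕx̄ₕ = 157926.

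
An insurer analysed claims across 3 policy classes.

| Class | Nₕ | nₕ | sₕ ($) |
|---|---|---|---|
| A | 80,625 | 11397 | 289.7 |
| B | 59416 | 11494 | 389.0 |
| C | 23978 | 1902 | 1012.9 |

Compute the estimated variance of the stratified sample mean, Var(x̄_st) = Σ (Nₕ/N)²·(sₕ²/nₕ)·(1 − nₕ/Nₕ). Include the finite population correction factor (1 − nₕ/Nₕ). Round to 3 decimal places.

13.535

N = 164019. Term for each stratum: Wₕ²sₕ²/nₕ·(1−nₕ/Nₕ).
Var(x̄_st) = 1.527811 + 1.393407 + 10.613721 = 13.534939 → 13.535.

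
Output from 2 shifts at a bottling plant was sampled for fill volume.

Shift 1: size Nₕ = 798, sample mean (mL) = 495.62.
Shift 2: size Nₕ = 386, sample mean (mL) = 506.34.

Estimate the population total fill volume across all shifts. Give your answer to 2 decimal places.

1: 798·495.62 = 395504.76
2: 386·506.34 = 195447.24
τ̂ = Σ Nₕx̄ₕ = 590952.00.

590952.00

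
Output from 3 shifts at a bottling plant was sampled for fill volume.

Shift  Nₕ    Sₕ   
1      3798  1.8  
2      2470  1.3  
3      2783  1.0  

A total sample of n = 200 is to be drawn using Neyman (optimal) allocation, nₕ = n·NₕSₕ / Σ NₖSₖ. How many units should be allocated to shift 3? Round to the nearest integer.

Σ NₕSₕ = 3798·1.8 + 2470·1.3 + 2783·1.0 = 12830.4.
Share for 3: 2783/12830.4 = 0.21691.
n_3 = 200 × 0.21691 = 43.381... → 43.

43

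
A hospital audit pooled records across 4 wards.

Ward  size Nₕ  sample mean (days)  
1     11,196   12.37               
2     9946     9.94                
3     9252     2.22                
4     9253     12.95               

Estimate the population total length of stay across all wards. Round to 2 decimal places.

377723.55

Population total = Σ Nₕ·x̄ₕ (each stratum's size times its mean).
11196·12.37 + 9946·9.94 + 9252·2.22 + 9253·12.95 = 138494.52 + 98863.24 + 20539.44 + 119826.35 = 377723.55.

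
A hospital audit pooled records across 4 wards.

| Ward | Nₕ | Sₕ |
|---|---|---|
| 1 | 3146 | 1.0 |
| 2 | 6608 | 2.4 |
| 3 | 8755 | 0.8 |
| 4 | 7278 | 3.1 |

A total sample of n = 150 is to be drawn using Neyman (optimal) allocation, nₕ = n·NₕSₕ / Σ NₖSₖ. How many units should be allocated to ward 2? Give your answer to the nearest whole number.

49

Σ NₕSₕ = 3146·1.0 + 6608·2.4 + 8755·0.8 + 7278·3.1 = 48571.
Share for 2: 15859.2/48571 = 0.32652.
n_2 = 150 × 0.32652 = 48.977... → 49.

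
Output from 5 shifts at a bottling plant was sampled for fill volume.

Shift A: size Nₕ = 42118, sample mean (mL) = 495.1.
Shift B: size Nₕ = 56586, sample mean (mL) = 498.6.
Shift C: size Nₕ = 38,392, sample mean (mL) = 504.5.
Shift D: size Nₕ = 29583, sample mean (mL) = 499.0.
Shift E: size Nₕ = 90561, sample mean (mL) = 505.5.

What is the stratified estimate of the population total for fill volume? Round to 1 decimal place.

A: 42118·495.1 = 20852621.8
B: 56586·498.6 = 28213779.6
C: 38392·504.5 = 19368764
D: 29583·499.0 = 14761917
E: 90561·505.5 = 45778585.5
τ̂ = Σ Nₕx̄ₕ = 128975667.9.

128975667.9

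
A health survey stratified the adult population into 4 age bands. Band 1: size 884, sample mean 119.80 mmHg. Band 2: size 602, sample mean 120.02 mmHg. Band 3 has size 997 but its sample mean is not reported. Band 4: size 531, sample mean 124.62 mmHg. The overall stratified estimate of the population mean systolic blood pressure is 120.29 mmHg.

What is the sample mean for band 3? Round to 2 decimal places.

Σ Nₕx̄ₕ = N·μ, so 997·x̄_3 = 3014·120.29 − (884·119.80 + 602·120.02 + 531·124.62).
= 362554.06 − 244328.46 = 118225.6.
x̄_3 = 118225.6 / 997 = 118.5813... → 118.58.

118.58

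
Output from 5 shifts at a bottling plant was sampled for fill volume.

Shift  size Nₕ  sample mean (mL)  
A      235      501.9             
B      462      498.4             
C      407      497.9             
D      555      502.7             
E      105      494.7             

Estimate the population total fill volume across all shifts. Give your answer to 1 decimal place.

Population total = Σ Nₕ·x̄ₕ (each stratum's size times its mean).
235·501.9 + 462·498.4 + 407·497.9 + 555·502.7 + 105·494.7 = 117946.5 + 230260.8 + 202645.3 + 278998.5 + 51943.5 = 881794.6.

881794.6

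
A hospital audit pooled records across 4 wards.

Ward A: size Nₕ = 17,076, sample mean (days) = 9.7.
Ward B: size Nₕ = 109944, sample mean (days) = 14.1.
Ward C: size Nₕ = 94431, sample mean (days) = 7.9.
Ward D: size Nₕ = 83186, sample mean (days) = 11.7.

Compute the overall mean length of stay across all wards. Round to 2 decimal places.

11.28

N = 17076 + 109944 + 94431 + 83186 = 304637.
Overall mean = Σ (Nₕ/N)·x̄ₕ — weight by population share, not a simple average.
Σ Nₕx̄ₕ = 17076·9.7 + 109944·14.1 + 94431·7.9 + 83186·11.7 = 165637.2 + 1550210.4 + 746004.9 + 973276.2 = 3435128.7.
Divide by N: 3435128.7 / 304637 = 11.2761... → 11.28.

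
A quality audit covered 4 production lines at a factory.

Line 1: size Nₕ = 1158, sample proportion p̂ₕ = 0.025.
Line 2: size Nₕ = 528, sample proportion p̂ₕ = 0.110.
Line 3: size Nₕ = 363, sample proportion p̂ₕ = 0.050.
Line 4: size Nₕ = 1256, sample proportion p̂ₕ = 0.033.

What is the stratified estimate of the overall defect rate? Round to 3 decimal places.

0.044

N = 1158 + 528 + 363 + 1256 = 3305.
Overall proportion = Σ (Nₕ/N)·p̂ₕ.
Σ Nₕp̂ₕ = 28.95 + 58.08 + 18.15 + 41.448 = 146.628.
146.628 / 3305 = 0.04437... → 0.044.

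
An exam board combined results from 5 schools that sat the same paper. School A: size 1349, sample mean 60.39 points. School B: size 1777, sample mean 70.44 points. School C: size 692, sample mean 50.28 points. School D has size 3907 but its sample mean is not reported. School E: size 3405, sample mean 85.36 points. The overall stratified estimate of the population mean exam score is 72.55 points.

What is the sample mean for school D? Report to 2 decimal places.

N = 1349 + 1777 + 692 + 3907 + 3405 = 11130.
Overall total = μ·N = 72.55·11130 = 807481.5.
Subtract the known strata: 1349·60.39 + 1777·70.44 + 692·50.28 + 3405·85.36 = 532082.55.
Remaining total for school D: 807481.5 − 532082.55 = 275398.95.
Divide by its size: 275398.95 / 3907 = 70.4886... → 70.49.

70.49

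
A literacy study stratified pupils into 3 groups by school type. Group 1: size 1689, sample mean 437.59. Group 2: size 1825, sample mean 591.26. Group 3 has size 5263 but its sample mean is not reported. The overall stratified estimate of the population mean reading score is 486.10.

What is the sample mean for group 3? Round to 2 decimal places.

Σ Nₕx̄ₕ = N·μ, so 5263·x̄_3 = 8777·486.10 − (1689·437.59 + 1825·591.26).
= 4266499.7 − 1818139.01 = 2448360.69.
x̄_3 = 2448360.69 / 5263 = 465.2025... → 465.20.

465.20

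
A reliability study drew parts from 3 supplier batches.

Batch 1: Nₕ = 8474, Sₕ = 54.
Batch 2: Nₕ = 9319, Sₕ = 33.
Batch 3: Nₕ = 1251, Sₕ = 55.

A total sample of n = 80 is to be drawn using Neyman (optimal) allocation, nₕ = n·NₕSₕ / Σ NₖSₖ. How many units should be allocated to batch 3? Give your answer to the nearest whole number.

7

Σ NₕSₕ = 8474·54 + 9319·33 + 1251·55 = 833928.
Share for 3: 68805/833928 = 0.08251.
n_3 = 80 × 0.08251 = 6.601... → 7.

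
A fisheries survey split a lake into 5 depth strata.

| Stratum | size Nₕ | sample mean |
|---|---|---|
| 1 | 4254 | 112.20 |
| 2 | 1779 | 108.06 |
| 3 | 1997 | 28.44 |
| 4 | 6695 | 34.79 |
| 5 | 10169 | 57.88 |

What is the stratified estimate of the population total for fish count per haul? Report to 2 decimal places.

Population total = Σ Nₕ·x̄ₕ (each stratum's size times its mean).
4254·112.20 + 1779·108.06 + 1997·28.44 + 6695·34.79 + 10169·57.88 = 477298.8 + 192238.74 + 56794.68 + 232919.05 + 588581.72 = 1547832.99.

1547832.99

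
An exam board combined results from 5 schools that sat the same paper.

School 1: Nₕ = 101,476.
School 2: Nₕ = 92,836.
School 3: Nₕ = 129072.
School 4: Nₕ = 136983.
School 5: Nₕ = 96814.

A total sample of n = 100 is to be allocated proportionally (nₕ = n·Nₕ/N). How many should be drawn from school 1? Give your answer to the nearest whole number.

18

Share of school 1 = 101476/557181 = 0.18212.
Allocate 100 × 0.18212 = 18.212... → 18.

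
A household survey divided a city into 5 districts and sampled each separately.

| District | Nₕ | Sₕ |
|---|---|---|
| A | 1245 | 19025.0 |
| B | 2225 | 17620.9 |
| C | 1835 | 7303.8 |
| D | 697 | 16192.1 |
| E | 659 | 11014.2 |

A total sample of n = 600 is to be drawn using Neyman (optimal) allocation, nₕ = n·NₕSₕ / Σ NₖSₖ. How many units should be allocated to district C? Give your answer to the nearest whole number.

Σ NₕSₕ = 1245·19025.0 + 2225·17620.9 + 1835·7303.8 + 697·16192.1 + 659·11014.2 = 94839352.
Share for C: 13402473/94839352 = 0.14132.
n_C = 600 × 0.14132 = 84.791... → 85.

85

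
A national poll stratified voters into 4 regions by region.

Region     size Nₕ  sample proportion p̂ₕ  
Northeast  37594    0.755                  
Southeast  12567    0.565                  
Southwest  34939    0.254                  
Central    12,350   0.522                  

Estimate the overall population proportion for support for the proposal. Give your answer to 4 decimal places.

0.5213

Wₕ = Nₕ/N with N = 97450: 0.3858, 0.1290, 0.3585, 0.1267.
p̂_st = 0.3858·0.755 + 0.1290·0.565 + 0.3585·0.254 + 0.1267·0.522 ≈ 0.521345... → 0.5213.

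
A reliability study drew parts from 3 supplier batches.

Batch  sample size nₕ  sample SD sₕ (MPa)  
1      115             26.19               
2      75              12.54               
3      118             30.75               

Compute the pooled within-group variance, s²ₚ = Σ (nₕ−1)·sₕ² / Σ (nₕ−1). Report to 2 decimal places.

657.25

1: (115−1)·26.19² = 114·685.9161 = 78194.4354
2: (75−1)·12.54² = 74·157.2516 = 11636.6184
3: (118−1)·30.75² = 117·945.5625 = 110630.8125
Numerator = 200461.8663; denominator = Σ(nₕ−1) = 305.
s²ₚ = 200461.8663/305 = 657.2520... → 657.25.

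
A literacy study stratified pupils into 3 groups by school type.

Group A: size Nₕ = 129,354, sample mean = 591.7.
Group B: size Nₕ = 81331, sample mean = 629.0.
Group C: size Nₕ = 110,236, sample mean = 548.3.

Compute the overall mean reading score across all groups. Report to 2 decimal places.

586.25

x̄_st = (Σ Nₕx̄ₕ) / (Σ Nₕ) = (129354·591.7 + 81331·629.0 + 110236·548.3) / 320921
= 188138359.6 / 320921 = 586.2451... → 586.25.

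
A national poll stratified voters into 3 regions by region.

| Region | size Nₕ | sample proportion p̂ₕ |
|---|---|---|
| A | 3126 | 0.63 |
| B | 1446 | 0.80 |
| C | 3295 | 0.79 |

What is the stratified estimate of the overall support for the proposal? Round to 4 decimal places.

N = 3126 + 1446 + 3295 = 7867.
Overall proportion = Σ (Nₕ/N)·p̂ₕ.
Σ Nₕp̂ₕ = 1969.38 + 1156.8 + 2603.05 = 5729.23.
5729.23 / 7867 = 0.728261... → 0.7283.

0.7283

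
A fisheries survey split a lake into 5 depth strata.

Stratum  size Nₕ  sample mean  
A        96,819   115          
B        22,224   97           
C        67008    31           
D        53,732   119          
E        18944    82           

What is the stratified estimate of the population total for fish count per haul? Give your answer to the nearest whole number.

A: 96819·115 = 11134185
B: 22224·97 = 2155728
C: 67008·31 = 2077248
D: 53732·119 = 6394108
E: 18944·82 = 1553408
τ̂ = Σ Nₕx̄ₕ = 23314677.

23314677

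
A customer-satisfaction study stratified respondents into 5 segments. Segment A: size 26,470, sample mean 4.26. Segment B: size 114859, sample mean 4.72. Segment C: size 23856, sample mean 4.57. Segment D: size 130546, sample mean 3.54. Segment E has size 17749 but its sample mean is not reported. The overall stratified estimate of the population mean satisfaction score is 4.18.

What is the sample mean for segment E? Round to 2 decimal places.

N = 26470 + 114859 + 23856 + 130546 + 17749 = 313480.
Overall total = μ·N = 4.18·313480 = 1310346.4.
Subtract the known strata: 26470·4.26 + 114859·4.72 + 23856·4.57 + 130546·3.54 = 1226051.44.
Remaining total for segment E: 1310346.4 − 1226051.44 = 84294.96.
Divide by its size: 84294.96 / 17749 = 4.7493... → 4.75.

4.75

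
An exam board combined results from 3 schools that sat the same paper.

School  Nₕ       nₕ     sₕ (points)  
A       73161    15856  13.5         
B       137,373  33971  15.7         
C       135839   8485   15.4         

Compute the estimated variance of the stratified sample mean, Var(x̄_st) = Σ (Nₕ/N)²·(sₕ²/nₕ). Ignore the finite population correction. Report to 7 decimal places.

N = 346373; Wₕ = Nₕ/N.
school A: (73161/346373)²·13.5²/15856 = 0.0005127966
school B: (137373/346373)²·15.7²/33971 = 0.0011413154
school C: (135839/346373)²·15.4²/8485 = 0.0042988321
Sum = 0.0059529441 → 0.0059529.

0.0059529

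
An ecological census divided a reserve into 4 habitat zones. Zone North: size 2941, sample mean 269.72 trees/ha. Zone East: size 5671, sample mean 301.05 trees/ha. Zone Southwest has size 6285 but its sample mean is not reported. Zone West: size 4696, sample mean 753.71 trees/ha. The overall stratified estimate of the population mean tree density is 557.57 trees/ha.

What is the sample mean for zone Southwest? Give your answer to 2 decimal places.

N = 2941 + 5671 + 6285 + 4696 = 19593.
Overall total = μ·N = 557.57·19593 = 10924469.01.
Subtract the known strata: 2941·269.72 + 5671·301.05 + 4696·753.71 = 6039923.23.
Remaining total for zone Southwest: 10924469.01 − 6039923.23 = 4884545.78.
Divide by its size: 4884545.78 / 6285 = 777.1751... → 777.18.

777.18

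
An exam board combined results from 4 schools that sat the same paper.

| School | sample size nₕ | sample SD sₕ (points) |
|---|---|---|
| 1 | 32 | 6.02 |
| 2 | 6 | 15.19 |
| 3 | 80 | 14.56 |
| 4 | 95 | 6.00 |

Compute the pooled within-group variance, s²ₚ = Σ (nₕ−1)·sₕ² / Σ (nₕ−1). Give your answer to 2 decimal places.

107.22

1: (32−1)·6.02² = 31·36.2404 = 1123.4524
2: (6−1)·15.19² = 5·230.7361 = 1153.6805
3: (80−1)·14.56² = 79·211.9936 = 16747.4944
4: (95−1)·6.00² = 94·36 = 3384
Numerator = 22408.6273; denominator = Σ(nₕ−1) = 209.
s²ₚ = 22408.6273/209 = 107.2183... → 107.22.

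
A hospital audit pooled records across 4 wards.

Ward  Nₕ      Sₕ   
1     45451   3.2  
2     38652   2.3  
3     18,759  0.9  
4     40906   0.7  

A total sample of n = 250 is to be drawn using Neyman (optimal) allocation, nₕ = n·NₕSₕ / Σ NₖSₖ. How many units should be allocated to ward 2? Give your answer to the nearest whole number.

Σ NₕSₕ = 45451·3.2 + 38652·2.3 + 18759·0.9 + 40906·0.7 = 279860.1.
Share for 2: 88899.6/279860.1 = 0.31766.
n_2 = 250 × 0.31766 = 79.414... → 79.

79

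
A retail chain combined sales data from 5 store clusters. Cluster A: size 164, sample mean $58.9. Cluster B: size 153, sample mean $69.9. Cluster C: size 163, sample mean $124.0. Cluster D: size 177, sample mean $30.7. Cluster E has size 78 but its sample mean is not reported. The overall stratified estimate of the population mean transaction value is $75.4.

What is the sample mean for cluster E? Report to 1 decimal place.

120.8

Σ Nₕx̄ₕ = N·μ, so 78·x̄_E = 735·75.4 − (164·58.9 + 153·69.9 + 163·124.0 + 177·30.7).
= 55419 − 46000.2 = 9418.8.
x̄_E = 9418.8 / 78 = 120.754... → 120.8.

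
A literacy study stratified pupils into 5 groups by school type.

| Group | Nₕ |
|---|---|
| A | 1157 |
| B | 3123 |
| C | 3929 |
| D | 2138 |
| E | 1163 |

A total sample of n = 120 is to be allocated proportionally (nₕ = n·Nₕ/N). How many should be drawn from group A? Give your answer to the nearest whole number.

N = 1157 + 3123 + 3929 + 2138 + 1163 = 11510.
n_A = 120·1157/11510 = 12.063... → 12.

12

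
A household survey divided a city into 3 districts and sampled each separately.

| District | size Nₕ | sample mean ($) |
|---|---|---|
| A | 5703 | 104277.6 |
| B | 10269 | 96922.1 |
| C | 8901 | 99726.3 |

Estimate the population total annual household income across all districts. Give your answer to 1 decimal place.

2477651994.0

A: 5703·104277.6 = 594695152.8
B: 10269·96922.1 = 995293044.9
C: 8901·99726.3 = 887663796.3
τ̂ = Σ Nₕx̄ₕ = 2477651994.0.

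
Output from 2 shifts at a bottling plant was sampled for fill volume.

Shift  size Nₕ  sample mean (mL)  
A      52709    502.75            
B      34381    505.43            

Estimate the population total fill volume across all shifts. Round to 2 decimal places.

Population total = Σ Nₕ·x̄ₕ (each stratum's size times its mean).
52709·502.75 + 34381·505.43 = 26499449.75 + 17377188.83 = 43876638.58.

43876638.58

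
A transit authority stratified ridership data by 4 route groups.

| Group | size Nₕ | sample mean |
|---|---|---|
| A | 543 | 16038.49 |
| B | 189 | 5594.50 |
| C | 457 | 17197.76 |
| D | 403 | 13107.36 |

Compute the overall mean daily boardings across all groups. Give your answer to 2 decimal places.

14389.39

x̄_st = (Σ Nₕx̄ₕ) / (Σ Nₕ) = (543·16038.49 + 189·5594.50 + 457·17197.76 + 403·13107.36) / 1592
= 22907902.97 / 1592 = 14389.3863... → 14389.39.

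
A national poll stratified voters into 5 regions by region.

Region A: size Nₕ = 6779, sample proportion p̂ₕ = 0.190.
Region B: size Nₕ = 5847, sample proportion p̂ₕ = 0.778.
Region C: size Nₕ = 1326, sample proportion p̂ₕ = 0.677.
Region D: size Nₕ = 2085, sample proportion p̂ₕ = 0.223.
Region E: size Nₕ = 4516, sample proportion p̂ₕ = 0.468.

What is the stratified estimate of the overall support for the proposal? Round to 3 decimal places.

N = 6779 + 5847 + 1326 + 2085 + 4516 = 20553.
Overall proportion = Σ (Nₕ/N)·p̂ₕ.
Σ Nₕp̂ₕ = 1288.01 + 4548.966 + 897.702 + 464.955 + 2113.488 = 9313.121.
9313.121 / 20553 = 0.45313... → 0.453.

0.453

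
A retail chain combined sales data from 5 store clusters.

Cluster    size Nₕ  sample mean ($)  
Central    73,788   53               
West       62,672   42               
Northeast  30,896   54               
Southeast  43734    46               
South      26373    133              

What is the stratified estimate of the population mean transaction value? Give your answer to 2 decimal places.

57.82

N = 237463; weights Wₕ = Nₕ/N = (0.3107, 0.2639, 0.1301, 0.1842, 0.1111).
x̄_st = Σ Wₕ·x̄ₕ = 0.3107·53 + 0.2639·42 + 0.1301·54 + 0.1842·46 + 0.1111·133 ≈ 57.8227...
→ 57.82.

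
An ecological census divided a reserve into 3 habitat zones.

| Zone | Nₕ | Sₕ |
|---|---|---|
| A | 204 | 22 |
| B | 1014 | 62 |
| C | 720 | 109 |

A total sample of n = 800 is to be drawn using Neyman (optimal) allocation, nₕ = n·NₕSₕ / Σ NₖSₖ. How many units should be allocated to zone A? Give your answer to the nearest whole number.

25

Σ NₕSₕ = 204·22 + 1014·62 + 720·109 = 145836.
Share for A: 4488/145836 = 0.03077.
n_A = 800 × 0.03077 = 24.619... → 25.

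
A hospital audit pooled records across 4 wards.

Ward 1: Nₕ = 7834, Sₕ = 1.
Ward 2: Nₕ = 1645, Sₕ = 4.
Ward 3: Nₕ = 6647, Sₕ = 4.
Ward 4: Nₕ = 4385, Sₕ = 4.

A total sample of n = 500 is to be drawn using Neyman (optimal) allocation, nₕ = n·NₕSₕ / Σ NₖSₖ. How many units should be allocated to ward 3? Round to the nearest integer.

1: NₕSₕ = 7834·1 = 7834
2: NₕSₕ = 1645·4 = 6580
3: NₕSₕ = 6647·4 = 26588
4: NₕSₕ = 4385·4 = 17540
Σ NₕSₕ = 58542.
n_3 = 500·26588/58542 = 227.085... → 227.

227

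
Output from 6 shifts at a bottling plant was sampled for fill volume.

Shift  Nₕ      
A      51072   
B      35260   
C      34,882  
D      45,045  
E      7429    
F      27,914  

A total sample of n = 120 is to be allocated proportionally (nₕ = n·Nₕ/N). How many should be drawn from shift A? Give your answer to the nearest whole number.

30

Share of shift A = 51072/201602 = 0.25333.
Allocate 120 × 0.25333 = 30.400... → 30.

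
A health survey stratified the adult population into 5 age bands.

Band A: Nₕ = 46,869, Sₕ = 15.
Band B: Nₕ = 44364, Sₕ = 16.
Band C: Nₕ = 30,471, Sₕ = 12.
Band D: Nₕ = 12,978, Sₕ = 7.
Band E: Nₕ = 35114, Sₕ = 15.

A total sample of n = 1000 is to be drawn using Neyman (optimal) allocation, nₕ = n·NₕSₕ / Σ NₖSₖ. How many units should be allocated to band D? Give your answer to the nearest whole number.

Σ NₕSₕ = 46869·15 + 44364·16 + 30471·12 + 12978·7 + 35114·15 = 2396067.
Share for D: 90846/2396067 = 0.03791.
n_D = 1000 × 0.03791 = 37.915... → 38.

38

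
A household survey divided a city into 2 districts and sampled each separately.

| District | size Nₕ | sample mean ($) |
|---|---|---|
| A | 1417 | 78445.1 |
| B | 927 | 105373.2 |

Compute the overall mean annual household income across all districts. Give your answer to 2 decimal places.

N = 2344; weights Wₕ = Nₕ/N = (0.6045, 0.3955).
x̄_st = Σ Wₕ·x̄ₕ = 0.6045·78445.1 + 0.3955·105373.2 ≈ 89094.5662...
→ 89094.57.

89094.57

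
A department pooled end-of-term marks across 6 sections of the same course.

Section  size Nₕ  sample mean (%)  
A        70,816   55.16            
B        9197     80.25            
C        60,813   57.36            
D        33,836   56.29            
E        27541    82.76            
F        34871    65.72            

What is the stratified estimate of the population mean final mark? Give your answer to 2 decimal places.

61.62

N = 70816 + 9197 + 60813 + 33836 + 27541 + 34871 = 237074.
Overall mean = Σ (Nₕ/N)·x̄ₕ — weight by population share, not a simple average.
Σ Nₕx̄ₕ = 70816·55.16 + 9197·80.25 + 60813·57.36 + 33836·56.29 + 27541·82.76 + 34871·65.72 = 3906210.56 + 738059.25 + 3488233.68 + 1904628.44 + 2279293.16 + 2291722.12 = 14608147.21.
Divide by N: 14608147.21 / 237074 = 61.6185... → 61.62.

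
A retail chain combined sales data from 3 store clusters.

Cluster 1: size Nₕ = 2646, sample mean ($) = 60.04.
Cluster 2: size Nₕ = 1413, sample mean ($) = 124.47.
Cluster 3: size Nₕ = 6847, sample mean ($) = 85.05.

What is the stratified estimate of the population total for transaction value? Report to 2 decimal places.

1: 2646·60.04 = 158865.84
2: 1413·124.47 = 175876.11
3: 6847·85.05 = 582337.35
τ̂ = Σ Nₕx̄ₕ = 917079.30.

917079.30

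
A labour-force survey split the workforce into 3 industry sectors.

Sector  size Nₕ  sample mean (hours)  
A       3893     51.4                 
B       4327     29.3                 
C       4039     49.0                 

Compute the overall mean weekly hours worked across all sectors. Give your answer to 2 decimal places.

42.81

N = 3893 + 4327 + 4039 = 12259.
Weight each subgroup mean by Nₕ/N and sum.
Σ Nₕx̄ₕ = 3893·51.4 + 4327·29.3 + 4039·49.0 = 200100.2 + 126781.1 + 197911 = 524792.3.
Divide by N: 524792.3 / 12259 = 42.8087... → 42.81.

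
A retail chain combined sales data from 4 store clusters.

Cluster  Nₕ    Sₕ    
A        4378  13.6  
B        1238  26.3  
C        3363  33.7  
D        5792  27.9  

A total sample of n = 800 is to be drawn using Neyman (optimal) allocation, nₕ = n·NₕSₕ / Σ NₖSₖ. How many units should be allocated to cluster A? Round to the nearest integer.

Σ NₕSₕ = 4378·13.6 + 1238·26.3 + 3363·33.7 + 5792·27.9 = 367030.1.
Share for A: 59540.8/367030.1 = 0.16222.
n_A = 800 × 0.16222 = 129.779... → 130.

130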